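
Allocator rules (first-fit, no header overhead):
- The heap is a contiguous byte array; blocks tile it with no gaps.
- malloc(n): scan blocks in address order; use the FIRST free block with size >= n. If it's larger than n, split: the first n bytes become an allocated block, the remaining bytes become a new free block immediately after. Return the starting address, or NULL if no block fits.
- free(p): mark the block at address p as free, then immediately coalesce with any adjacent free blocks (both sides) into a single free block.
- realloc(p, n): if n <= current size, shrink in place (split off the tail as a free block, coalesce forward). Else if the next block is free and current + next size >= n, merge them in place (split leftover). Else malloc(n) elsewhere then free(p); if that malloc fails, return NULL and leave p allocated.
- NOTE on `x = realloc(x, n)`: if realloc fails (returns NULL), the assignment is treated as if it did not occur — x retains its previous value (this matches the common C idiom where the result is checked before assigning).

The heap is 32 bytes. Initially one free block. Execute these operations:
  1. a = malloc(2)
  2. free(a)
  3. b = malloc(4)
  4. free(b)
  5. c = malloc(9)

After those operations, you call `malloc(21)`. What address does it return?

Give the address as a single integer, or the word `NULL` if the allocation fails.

Answer: 9

Derivation:
Op 1: a = malloc(2) -> a = 0; heap: [0-1 ALLOC][2-31 FREE]
Op 2: free(a) -> (freed a); heap: [0-31 FREE]
Op 3: b = malloc(4) -> b = 0; heap: [0-3 ALLOC][4-31 FREE]
Op 4: free(b) -> (freed b); heap: [0-31 FREE]
Op 5: c = malloc(9) -> c = 0; heap: [0-8 ALLOC][9-31 FREE]
malloc(21): first-fit scan over [0-8 ALLOC][9-31 FREE] -> 9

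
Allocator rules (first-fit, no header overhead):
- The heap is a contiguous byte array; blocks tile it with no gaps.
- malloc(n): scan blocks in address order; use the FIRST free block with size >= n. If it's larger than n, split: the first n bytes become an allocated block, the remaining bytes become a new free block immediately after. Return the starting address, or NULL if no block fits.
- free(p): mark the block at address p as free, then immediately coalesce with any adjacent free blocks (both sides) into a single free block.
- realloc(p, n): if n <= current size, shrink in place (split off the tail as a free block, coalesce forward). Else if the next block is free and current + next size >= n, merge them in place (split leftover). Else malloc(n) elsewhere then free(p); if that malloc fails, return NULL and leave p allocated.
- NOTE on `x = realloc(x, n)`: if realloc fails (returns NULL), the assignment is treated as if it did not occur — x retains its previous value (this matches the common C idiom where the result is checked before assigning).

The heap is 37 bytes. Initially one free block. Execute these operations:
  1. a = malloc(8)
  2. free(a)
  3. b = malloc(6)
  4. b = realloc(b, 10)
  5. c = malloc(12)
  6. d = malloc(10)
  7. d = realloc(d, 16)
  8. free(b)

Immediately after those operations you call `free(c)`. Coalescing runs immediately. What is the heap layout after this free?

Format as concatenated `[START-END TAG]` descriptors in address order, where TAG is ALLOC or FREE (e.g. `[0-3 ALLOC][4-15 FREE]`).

Op 1: a = malloc(8) -> a = 0; heap: [0-7 ALLOC][8-36 FREE]
Op 2: free(a) -> (freed a); heap: [0-36 FREE]
Op 3: b = malloc(6) -> b = 0; heap: [0-5 ALLOC][6-36 FREE]
Op 4: b = realloc(b, 10) -> b = 0; heap: [0-9 ALLOC][10-36 FREE]
Op 5: c = malloc(12) -> c = 10; heap: [0-9 ALLOC][10-21 ALLOC][22-36 FREE]
Op 6: d = malloc(10) -> d = 22; heap: [0-9 ALLOC][10-21 ALLOC][22-31 ALLOC][32-36 FREE]
Op 7: d = realloc(d, 16) -> NULL (d unchanged); heap: [0-9 ALLOC][10-21 ALLOC][22-31 ALLOC][32-36 FREE]
Op 8: free(b) -> (freed b); heap: [0-9 FREE][10-21 ALLOC][22-31 ALLOC][32-36 FREE]
free(c): c = 10 -> block [10-21 ALLOC]; mark free, coalesce with adjacent free neighbors -> [0-21 FREE][22-31 ALLOC][32-36 FREE]

Answer: [0-21 FREE][22-31 ALLOC][32-36 FREE]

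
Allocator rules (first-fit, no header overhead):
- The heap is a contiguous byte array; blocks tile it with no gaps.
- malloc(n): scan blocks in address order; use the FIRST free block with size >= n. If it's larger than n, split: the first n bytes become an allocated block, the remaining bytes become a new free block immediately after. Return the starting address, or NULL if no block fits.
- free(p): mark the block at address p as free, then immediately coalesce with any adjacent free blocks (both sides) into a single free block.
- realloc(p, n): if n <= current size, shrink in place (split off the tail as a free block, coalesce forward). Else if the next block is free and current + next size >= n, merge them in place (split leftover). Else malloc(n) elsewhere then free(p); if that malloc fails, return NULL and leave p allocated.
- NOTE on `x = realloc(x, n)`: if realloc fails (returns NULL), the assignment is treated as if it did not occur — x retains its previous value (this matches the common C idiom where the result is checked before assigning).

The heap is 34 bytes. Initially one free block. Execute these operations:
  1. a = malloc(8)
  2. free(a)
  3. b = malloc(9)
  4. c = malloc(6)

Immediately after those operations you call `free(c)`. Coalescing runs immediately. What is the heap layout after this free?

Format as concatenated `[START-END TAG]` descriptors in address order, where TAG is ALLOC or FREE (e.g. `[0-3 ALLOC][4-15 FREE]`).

Answer: [0-8 ALLOC][9-33 FREE]

Derivation:
Op 1: a = malloc(8) -> a = 0; heap: [0-7 ALLOC][8-33 FREE]
Op 2: free(a) -> (freed a); heap: [0-33 FREE]
Op 3: b = malloc(9) -> b = 0; heap: [0-8 ALLOC][9-33 FREE]
Op 4: c = malloc(6) -> c = 9; heap: [0-8 ALLOC][9-14 ALLOC][15-33 FREE]
free(c): c = 9 -> block [9-14 ALLOC]; mark free, coalesce with adjacent free neighbors -> [0-8 ALLOC][9-33 FREE]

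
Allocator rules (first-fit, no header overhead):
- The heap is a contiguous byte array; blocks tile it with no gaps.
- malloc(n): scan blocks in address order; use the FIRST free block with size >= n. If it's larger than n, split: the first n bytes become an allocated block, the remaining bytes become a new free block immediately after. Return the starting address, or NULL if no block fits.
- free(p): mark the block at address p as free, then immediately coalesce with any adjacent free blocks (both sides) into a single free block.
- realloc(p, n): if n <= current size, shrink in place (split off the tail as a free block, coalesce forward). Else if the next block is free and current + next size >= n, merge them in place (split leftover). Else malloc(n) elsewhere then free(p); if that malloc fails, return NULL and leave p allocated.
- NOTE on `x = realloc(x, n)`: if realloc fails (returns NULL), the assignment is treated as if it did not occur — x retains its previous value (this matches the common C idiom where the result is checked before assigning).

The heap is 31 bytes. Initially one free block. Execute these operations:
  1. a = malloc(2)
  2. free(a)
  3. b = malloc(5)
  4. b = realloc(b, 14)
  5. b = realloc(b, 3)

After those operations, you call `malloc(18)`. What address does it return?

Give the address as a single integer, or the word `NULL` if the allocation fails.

Op 1: a = malloc(2) -> a = 0; heap: [0-1 ALLOC][2-30 FREE]
Op 2: free(a) -> (freed a); heap: [0-30 FREE]
Op 3: b = malloc(5) -> b = 0; heap: [0-4 ALLOC][5-30 FREE]
Op 4: b = realloc(b, 14) -> b = 0; heap: [0-13 ALLOC][14-30 FREE]
Op 5: b = realloc(b, 3) -> b = 0; heap: [0-2 ALLOC][3-30 FREE]
malloc(18): first-fit scan over [0-2 ALLOC][3-30 FREE] -> 3

Answer: 3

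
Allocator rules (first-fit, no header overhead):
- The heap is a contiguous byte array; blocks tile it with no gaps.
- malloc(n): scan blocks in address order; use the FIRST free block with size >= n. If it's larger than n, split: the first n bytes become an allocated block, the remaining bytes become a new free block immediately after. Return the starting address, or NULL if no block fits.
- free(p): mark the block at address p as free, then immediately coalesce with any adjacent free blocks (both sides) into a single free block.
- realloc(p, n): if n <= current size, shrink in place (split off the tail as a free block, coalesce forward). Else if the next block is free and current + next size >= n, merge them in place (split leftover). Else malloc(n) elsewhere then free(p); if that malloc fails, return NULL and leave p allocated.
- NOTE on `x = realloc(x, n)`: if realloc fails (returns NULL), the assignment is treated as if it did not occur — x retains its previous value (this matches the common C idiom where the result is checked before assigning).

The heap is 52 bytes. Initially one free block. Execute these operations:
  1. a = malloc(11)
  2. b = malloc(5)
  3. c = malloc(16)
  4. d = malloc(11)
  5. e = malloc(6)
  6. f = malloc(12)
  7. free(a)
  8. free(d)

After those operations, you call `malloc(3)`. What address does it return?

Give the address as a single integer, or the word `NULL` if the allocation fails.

Answer: 0

Derivation:
Op 1: a = malloc(11) -> a = 0; heap: [0-10 ALLOC][11-51 FREE]
Op 2: b = malloc(5) -> b = 11; heap: [0-10 ALLOC][11-15 ALLOC][16-51 FREE]
Op 3: c = malloc(16) -> c = 16; heap: [0-10 ALLOC][11-15 ALLOC][16-31 ALLOC][32-51 FREE]
Op 4: d = malloc(11) -> d = 32; heap: [0-10 ALLOC][11-15 ALLOC][16-31 ALLOC][32-42 ALLOC][43-51 FREE]
Op 5: e = malloc(6) -> e = 43; heap: [0-10 ALLOC][11-15 ALLOC][16-31 ALLOC][32-42 ALLOC][43-48 ALLOC][49-51 FREE]
Op 6: f = malloc(12) -> f = NULL; heap: [0-10 ALLOC][11-15 ALLOC][16-31 ALLOC][32-42 ALLOC][43-48 ALLOC][49-51 FREE]
Op 7: free(a) -> (freed a); heap: [0-10 FREE][11-15 ALLOC][16-31 ALLOC][32-42 ALLOC][43-48 ALLOC][49-51 FREE]
Op 8: free(d) -> (freed d); heap: [0-10 FREE][11-15 ALLOC][16-31 ALLOC][32-42 FREE][43-48 ALLOC][49-51 FREE]
malloc(3): first-fit scan over [0-10 FREE][11-15 ALLOC][16-31 ALLOC][32-42 FREE][43-48 ALLOC][49-51 FREE] -> 0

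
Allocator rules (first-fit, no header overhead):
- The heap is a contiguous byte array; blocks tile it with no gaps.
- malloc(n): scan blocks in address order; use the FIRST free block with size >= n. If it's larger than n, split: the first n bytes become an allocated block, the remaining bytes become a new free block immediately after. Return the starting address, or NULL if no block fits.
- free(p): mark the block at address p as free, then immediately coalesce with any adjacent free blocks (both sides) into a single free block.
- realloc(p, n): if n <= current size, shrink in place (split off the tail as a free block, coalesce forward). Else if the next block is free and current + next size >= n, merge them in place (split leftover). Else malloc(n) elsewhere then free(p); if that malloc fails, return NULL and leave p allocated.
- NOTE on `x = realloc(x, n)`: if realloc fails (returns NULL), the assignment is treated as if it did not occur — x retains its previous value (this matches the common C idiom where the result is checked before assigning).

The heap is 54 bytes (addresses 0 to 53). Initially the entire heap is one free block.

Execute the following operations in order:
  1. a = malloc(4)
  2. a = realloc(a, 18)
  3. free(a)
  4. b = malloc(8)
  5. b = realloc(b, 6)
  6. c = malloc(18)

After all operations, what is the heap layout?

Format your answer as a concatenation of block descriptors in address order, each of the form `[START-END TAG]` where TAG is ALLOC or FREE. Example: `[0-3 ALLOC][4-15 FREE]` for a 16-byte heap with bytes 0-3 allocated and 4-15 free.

Answer: [0-5 ALLOC][6-23 ALLOC][24-53 FREE]

Derivation:
Op 1: a = malloc(4) -> a = 0; heap: [0-3 ALLOC][4-53 FREE]
Op 2: a = realloc(a, 18) -> a = 0; heap: [0-17 ALLOC][18-53 FREE]
Op 3: free(a) -> (freed a); heap: [0-53 FREE]
Op 4: b = malloc(8) -> b = 0; heap: [0-7 ALLOC][8-53 FREE]
Op 5: b = realloc(b, 6) -> b = 0; heap: [0-5 ALLOC][6-53 FREE]
Op 6: c = malloc(18) -> c = 6; heap: [0-5 ALLOC][6-23 ALLOC][24-53 FREE]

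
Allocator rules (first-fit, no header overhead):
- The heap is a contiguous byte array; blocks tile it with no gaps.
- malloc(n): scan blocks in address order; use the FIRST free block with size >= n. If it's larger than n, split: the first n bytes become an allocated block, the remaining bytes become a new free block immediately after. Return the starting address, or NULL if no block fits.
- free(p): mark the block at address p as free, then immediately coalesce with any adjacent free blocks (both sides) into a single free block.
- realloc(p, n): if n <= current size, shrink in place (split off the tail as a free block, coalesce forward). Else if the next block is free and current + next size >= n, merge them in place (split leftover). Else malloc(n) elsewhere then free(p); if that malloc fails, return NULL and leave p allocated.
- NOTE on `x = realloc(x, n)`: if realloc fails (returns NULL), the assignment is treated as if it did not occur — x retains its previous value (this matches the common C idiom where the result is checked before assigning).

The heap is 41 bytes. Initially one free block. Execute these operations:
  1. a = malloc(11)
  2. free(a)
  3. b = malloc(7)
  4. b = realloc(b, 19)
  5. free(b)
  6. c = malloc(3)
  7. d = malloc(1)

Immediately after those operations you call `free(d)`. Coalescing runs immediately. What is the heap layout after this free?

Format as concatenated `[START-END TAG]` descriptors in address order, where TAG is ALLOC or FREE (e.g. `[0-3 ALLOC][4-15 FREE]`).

Answer: [0-2 ALLOC][3-40 FREE]

Derivation:
Op 1: a = malloc(11) -> a = 0; heap: [0-10 ALLOC][11-40 FREE]
Op 2: free(a) -> (freed a); heap: [0-40 FREE]
Op 3: b = malloc(7) -> b = 0; heap: [0-6 ALLOC][7-40 FREE]
Op 4: b = realloc(b, 19) -> b = 0; heap: [0-18 ALLOC][19-40 FREE]
Op 5: free(b) -> (freed b); heap: [0-40 FREE]
Op 6: c = malloc(3) -> c = 0; heap: [0-2 ALLOC][3-40 FREE]
Op 7: d = malloc(1) -> d = 3; heap: [0-2 ALLOC][3-3 ALLOC][4-40 FREE]
free(d): d = 3 -> block [3-3 ALLOC]; mark free, coalesce with adjacent free neighbors -> [0-2 ALLOC][3-40 FREE]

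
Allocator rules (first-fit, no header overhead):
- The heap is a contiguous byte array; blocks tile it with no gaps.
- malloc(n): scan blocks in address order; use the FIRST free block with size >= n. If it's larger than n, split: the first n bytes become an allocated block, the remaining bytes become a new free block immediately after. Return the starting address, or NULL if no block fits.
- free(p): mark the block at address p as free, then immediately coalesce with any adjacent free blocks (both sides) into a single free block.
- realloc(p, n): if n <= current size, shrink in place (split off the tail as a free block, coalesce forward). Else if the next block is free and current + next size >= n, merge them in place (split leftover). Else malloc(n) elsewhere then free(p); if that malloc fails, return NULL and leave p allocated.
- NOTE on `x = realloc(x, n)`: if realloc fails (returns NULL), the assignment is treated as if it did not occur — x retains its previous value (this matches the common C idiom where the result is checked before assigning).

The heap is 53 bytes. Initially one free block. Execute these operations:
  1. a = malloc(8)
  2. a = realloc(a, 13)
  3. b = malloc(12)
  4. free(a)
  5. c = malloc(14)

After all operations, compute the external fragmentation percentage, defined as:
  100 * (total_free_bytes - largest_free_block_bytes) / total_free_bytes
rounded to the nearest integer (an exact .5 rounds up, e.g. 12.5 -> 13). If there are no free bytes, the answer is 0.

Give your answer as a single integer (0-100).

Op 1: a = malloc(8) -> a = 0; heap: [0-7 ALLOC][8-52 FREE]
Op 2: a = realloc(a, 13) -> a = 0; heap: [0-12 ALLOC][13-52 FREE]
Op 3: b = malloc(12) -> b = 13; heap: [0-12 ALLOC][13-24 ALLOC][25-52 FREE]
Op 4: free(a) -> (freed a); heap: [0-12 FREE][13-24 ALLOC][25-52 FREE]
Op 5: c = malloc(14) -> c = 25; heap: [0-12 FREE][13-24 ALLOC][25-38 ALLOC][39-52 FREE]
Free blocks: [13 14] total_free=27 largest=14 -> 100*(27-14)/27 = 1300/27 ≈ 48.148 -> rounds to 48

Answer: 48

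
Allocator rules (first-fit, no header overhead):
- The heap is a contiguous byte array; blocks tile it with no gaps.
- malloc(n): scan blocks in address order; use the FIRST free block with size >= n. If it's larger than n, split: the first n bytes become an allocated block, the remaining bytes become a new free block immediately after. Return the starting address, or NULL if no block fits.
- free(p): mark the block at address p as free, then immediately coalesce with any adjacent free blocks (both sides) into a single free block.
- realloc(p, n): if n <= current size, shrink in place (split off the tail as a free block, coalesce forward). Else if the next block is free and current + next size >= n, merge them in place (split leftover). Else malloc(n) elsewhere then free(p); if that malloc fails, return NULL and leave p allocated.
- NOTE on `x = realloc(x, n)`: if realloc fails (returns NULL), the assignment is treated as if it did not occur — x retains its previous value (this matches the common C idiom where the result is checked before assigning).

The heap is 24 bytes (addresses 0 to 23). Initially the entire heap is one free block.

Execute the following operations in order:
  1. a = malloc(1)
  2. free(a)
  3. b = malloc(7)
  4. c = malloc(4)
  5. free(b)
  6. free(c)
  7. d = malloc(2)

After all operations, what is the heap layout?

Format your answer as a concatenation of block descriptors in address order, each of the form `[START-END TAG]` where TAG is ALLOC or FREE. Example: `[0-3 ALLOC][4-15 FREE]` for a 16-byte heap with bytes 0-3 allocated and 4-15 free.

Answer: [0-1 ALLOC][2-23 FREE]

Derivation:
Op 1: a = malloc(1) -> a = 0; heap: [0-0 ALLOC][1-23 FREE]
Op 2: free(a) -> (freed a); heap: [0-23 FREE]
Op 3: b = malloc(7) -> b = 0; heap: [0-6 ALLOC][7-23 FREE]
Op 4: c = malloc(4) -> c = 7; heap: [0-6 ALLOC][7-10 ALLOC][11-23 FREE]
Op 5: free(b) -> (freed b); heap: [0-6 FREE][7-10 ALLOC][11-23 FREE]
Op 6: free(c) -> (freed c); heap: [0-23 FREE]
Op 7: d = malloc(2) -> d = 0; heap: [0-1 ALLOC][2-23 FREE]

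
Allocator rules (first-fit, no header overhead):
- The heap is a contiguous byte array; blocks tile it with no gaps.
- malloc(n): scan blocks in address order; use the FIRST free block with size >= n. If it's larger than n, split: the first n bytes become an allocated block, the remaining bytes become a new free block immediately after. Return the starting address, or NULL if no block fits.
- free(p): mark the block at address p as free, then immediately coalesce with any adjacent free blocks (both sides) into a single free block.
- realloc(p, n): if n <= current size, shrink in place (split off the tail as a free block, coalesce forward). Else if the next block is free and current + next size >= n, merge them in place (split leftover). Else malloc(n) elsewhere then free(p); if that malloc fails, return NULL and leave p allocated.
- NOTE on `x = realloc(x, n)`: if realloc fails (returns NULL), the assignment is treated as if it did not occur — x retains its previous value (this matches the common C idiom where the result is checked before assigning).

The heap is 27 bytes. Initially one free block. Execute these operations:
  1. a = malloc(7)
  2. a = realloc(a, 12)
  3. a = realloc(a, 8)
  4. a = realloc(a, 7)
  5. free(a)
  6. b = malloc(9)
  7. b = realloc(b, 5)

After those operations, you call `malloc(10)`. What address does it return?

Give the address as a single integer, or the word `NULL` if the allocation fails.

Op 1: a = malloc(7) -> a = 0; heap: [0-6 ALLOC][7-26 FREE]
Op 2: a = realloc(a, 12) -> a = 0; heap: [0-11 ALLOC][12-26 FREE]
Op 3: a = realloc(a, 8) -> a = 0; heap: [0-7 ALLOC][8-26 FREE]
Op 4: a = realloc(a, 7) -> a = 0; heap: [0-6 ALLOC][7-26 FREE]
Op 5: free(a) -> (freed a); heap: [0-26 FREE]
Op 6: b = malloc(9) -> b = 0; heap: [0-8 ALLOC][9-26 FREE]
Op 7: b = realloc(b, 5) -> b = 0; heap: [0-4 ALLOC][5-26 FREE]
malloc(10): first-fit scan over [0-4 ALLOC][5-26 FREE] -> 5

Answer: 5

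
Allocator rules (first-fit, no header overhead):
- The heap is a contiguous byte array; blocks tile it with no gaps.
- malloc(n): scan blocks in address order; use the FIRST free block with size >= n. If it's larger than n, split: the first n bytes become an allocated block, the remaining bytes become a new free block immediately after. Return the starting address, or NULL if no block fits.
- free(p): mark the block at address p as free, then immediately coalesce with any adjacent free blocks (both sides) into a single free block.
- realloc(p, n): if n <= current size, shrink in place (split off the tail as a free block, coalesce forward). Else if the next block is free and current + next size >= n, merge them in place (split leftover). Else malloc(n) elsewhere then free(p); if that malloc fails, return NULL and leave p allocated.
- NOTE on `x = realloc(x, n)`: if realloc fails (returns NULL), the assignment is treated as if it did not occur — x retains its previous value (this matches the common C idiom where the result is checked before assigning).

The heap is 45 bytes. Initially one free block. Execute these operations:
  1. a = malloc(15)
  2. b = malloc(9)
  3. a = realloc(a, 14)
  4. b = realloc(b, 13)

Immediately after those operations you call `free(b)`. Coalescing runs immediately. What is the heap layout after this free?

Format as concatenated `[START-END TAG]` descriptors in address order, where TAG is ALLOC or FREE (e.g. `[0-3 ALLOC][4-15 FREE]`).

Op 1: a = malloc(15) -> a = 0; heap: [0-14 ALLOC][15-44 FREE]
Op 2: b = malloc(9) -> b = 15; heap: [0-14 ALLOC][15-23 ALLOC][24-44 FREE]
Op 3: a = realloc(a, 14) -> a = 0; heap: [0-13 ALLOC][14-14 FREE][15-23 ALLOC][24-44 FREE]
Op 4: b = realloc(b, 13) -> b = 15; heap: [0-13 ALLOC][14-14 FREE][15-27 ALLOC][28-44 FREE]
free(b): b = 15 -> block [15-27 ALLOC]; mark free, coalesce with adjacent free neighbors -> [0-13 ALLOC][14-44 FREE]

Answer: [0-13 ALLOC][14-44 FREE]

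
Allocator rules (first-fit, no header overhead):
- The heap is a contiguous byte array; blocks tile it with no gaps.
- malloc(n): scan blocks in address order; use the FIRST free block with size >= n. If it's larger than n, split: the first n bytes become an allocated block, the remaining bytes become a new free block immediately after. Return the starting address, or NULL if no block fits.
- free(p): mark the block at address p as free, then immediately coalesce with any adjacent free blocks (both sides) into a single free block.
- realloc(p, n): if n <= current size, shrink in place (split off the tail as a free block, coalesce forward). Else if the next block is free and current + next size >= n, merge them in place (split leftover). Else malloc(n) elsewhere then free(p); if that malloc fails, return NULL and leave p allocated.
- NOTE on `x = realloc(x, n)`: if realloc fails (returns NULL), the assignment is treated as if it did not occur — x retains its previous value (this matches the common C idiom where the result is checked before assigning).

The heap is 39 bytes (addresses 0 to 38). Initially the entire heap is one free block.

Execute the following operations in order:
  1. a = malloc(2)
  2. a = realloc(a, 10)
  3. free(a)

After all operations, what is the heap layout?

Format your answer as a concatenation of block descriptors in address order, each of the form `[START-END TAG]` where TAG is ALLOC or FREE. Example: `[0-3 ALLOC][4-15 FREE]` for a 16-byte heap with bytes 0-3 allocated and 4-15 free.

Op 1: a = malloc(2) -> a = 0; heap: [0-1 ALLOC][2-38 FREE]
Op 2: a = realloc(a, 10) -> a = 0; heap: [0-9 ALLOC][10-38 FREE]
Op 3: free(a) -> (freed a); heap: [0-38 FREE]

Answer: [0-38 FREE]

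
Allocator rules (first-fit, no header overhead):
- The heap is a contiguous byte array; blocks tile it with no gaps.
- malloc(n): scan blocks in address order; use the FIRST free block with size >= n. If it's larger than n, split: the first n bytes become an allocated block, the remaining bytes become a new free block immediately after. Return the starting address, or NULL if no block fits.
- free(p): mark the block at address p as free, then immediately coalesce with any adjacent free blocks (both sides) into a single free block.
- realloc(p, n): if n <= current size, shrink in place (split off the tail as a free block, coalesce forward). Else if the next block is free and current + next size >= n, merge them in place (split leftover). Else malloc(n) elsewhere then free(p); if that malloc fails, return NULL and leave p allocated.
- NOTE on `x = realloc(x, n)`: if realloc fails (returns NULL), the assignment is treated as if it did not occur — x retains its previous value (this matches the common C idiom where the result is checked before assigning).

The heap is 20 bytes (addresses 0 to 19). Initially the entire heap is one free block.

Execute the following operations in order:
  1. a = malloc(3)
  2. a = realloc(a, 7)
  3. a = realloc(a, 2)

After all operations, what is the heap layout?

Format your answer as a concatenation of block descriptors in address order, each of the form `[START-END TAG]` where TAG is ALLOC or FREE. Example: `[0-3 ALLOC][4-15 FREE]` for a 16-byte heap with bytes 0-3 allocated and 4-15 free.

Op 1: a = malloc(3) -> a = 0; heap: [0-2 ALLOC][3-19 FREE]
Op 2: a = realloc(a, 7) -> a = 0; heap: [0-6 ALLOC][7-19 FREE]
Op 3: a = realloc(a, 2) -> a = 0; heap: [0-1 ALLOC][2-19 FREE]

Answer: [0-1 ALLOC][2-19 FREE]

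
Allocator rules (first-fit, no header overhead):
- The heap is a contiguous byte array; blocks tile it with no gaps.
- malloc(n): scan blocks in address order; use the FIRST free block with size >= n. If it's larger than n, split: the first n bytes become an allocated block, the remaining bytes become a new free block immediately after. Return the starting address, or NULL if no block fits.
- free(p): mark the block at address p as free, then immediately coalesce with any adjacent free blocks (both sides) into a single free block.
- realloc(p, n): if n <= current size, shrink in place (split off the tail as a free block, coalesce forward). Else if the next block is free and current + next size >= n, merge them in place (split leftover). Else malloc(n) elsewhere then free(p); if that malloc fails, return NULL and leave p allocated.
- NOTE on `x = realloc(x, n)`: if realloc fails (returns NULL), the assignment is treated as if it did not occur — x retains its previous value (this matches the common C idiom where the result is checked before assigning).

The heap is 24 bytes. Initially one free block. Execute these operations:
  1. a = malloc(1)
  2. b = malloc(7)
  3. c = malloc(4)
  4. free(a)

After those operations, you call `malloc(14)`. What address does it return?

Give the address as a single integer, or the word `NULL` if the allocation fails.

Answer: NULL

Derivation:
Op 1: a = malloc(1) -> a = 0; heap: [0-0 ALLOC][1-23 FREE]
Op 2: b = malloc(7) -> b = 1; heap: [0-0 ALLOC][1-7 ALLOC][8-23 FREE]
Op 3: c = malloc(4) -> c = 8; heap: [0-0 ALLOC][1-7 ALLOC][8-11 ALLOC][12-23 FREE]
Op 4: free(a) -> (freed a); heap: [0-0 FREE][1-7 ALLOC][8-11 ALLOC][12-23 FREE]
malloc(14): first-fit scan over [0-0 FREE][1-7 ALLOC][8-11 ALLOC][12-23 FREE] -> NULL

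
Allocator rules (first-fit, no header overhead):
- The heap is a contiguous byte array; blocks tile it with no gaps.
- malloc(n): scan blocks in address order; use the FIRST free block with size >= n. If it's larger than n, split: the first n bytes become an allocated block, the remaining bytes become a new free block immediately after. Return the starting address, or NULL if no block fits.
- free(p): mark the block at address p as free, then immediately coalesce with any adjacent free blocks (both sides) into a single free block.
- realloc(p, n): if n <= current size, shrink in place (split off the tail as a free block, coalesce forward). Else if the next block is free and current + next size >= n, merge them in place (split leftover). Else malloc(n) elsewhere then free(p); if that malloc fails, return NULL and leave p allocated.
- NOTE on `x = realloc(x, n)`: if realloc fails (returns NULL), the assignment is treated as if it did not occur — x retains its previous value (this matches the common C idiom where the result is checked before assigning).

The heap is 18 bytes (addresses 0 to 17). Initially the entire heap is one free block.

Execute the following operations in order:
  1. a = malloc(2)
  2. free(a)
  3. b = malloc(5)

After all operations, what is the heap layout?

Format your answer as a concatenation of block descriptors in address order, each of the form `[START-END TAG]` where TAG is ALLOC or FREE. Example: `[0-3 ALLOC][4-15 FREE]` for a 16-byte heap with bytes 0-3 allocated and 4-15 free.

Op 1: a = malloc(2) -> a = 0; heap: [0-1 ALLOC][2-17 FREE]
Op 2: free(a) -> (freed a); heap: [0-17 FREE]
Op 3: b = malloc(5) -> b = 0; heap: [0-4 ALLOC][5-17 FREE]

Answer: [0-4 ALLOC][5-17 FREE]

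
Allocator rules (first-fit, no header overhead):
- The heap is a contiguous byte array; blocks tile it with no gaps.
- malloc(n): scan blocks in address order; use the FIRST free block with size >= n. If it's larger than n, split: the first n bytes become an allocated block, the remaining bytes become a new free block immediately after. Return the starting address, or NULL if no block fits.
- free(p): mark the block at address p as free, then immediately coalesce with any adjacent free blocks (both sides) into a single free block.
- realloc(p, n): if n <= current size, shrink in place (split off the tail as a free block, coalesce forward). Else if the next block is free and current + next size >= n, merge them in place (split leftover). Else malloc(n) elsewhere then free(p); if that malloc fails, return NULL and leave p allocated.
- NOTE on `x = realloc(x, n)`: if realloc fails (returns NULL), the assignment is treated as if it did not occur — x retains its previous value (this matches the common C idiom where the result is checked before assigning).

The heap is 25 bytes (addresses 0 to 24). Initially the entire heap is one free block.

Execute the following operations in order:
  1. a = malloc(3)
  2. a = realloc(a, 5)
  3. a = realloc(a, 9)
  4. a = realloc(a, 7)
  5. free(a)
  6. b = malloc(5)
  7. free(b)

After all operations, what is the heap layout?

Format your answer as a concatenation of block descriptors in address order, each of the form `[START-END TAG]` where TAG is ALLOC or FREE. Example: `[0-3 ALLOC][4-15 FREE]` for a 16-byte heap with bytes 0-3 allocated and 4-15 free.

Op 1: a = malloc(3) -> a = 0; heap: [0-2 ALLOC][3-24 FREE]
Op 2: a = realloc(a, 5) -> a = 0; heap: [0-4 ALLOC][5-24 FREE]
Op 3: a = realloc(a, 9) -> a = 0; heap: [0-8 ALLOC][9-24 FREE]
Op 4: a = realloc(a, 7) -> a = 0; heap: [0-6 ALLOC][7-24 FREE]
Op 5: free(a) -> (freed a); heap: [0-24 FREE]
Op 6: b = malloc(5) -> b = 0; heap: [0-4 ALLOC][5-24 FREE]
Op 7: free(b) -> (freed b); heap: [0-24 FREE]

Answer: [0-24 FREE]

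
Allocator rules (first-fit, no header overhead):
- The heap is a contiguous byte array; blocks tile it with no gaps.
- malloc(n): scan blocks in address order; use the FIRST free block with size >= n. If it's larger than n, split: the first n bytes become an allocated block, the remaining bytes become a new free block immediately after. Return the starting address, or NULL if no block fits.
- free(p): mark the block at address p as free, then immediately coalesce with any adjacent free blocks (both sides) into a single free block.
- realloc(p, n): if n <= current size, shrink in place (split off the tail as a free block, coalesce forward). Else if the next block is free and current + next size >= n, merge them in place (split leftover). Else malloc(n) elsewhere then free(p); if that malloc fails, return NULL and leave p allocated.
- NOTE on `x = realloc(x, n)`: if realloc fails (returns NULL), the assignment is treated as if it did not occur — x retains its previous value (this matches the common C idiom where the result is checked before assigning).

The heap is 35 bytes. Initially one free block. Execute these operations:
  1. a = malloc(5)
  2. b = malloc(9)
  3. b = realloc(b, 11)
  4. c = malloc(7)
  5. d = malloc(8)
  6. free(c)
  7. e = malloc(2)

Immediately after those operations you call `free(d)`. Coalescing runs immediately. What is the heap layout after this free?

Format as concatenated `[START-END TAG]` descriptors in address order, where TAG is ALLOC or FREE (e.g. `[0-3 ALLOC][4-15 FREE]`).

Op 1: a = malloc(5) -> a = 0; heap: [0-4 ALLOC][5-34 FREE]
Op 2: b = malloc(9) -> b = 5; heap: [0-4 ALLOC][5-13 ALLOC][14-34 FREE]
Op 3: b = realloc(b, 11) -> b = 5; heap: [0-4 ALLOC][5-15 ALLOC][16-34 FREE]
Op 4: c = malloc(7) -> c = 16; heap: [0-4 ALLOC][5-15 ALLOC][16-22 ALLOC][23-34 FREE]
Op 5: d = malloc(8) -> d = 23; heap: [0-4 ALLOC][5-15 ALLOC][16-22 ALLOC][23-30 ALLOC][31-34 FREE]
Op 6: free(c) -> (freed c); heap: [0-4 ALLOC][5-15 ALLOC][16-22 FREE][23-30 ALLOC][31-34 FREE]
Op 7: e = malloc(2) -> e = 16; heap: [0-4 ALLOC][5-15 ALLOC][16-17 ALLOC][18-22 FREE][23-30 ALLOC][31-34 FREE]
free(d): d = 23 -> block [23-30 ALLOC]; mark free, coalesce with adjacent free neighbors -> [0-4 ALLOC][5-15 ALLOC][16-17 ALLOC][18-34 FREE]

Answer: [0-4 ALLOC][5-15 ALLOC][16-17 ALLOC][18-34 FREE]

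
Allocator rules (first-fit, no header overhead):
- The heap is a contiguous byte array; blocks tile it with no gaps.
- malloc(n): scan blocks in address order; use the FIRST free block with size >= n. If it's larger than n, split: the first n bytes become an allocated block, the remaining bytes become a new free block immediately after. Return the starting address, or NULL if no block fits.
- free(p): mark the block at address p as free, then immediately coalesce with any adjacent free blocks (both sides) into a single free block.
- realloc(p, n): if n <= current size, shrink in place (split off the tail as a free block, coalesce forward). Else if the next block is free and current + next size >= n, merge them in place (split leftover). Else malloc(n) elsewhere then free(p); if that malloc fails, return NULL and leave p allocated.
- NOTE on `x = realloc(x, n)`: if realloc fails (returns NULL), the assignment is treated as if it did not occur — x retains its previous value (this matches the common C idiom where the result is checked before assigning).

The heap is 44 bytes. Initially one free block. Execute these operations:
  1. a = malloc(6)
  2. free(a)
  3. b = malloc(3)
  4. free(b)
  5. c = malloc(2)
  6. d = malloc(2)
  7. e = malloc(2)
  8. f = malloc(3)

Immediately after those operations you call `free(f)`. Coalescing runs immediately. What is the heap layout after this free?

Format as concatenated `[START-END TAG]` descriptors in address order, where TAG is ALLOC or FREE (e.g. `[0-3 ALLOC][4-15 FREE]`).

Answer: [0-1 ALLOC][2-3 ALLOC][4-5 ALLOC][6-43 FREE]

Derivation:
Op 1: a = malloc(6) -> a = 0; heap: [0-5 ALLOC][6-43 FREE]
Op 2: free(a) -> (freed a); heap: [0-43 FREE]
Op 3: b = malloc(3) -> b = 0; heap: [0-2 ALLOC][3-43 FREE]
Op 4: free(b) -> (freed b); heap: [0-43 FREE]
Op 5: c = malloc(2) -> c = 0; heap: [0-1 ALLOC][2-43 FREE]
Op 6: d = malloc(2) -> d = 2; heap: [0-1 ALLOC][2-3 ALLOC][4-43 FREE]
Op 7: e = malloc(2) -> e = 4; heap: [0-1 ALLOC][2-3 ALLOC][4-5 ALLOC][6-43 FREE]
Op 8: f = malloc(3) -> f = 6; heap: [0-1 ALLOC][2-3 ALLOC][4-5 ALLOC][6-8 ALLOC][9-43 FREE]
free(f): f = 6 -> block [6-8 ALLOC]; mark free, coalesce with adjacent free neighbors -> [0-1 ALLOC][2-3 ALLOC][4-5 ALLOC][6-43 FREE]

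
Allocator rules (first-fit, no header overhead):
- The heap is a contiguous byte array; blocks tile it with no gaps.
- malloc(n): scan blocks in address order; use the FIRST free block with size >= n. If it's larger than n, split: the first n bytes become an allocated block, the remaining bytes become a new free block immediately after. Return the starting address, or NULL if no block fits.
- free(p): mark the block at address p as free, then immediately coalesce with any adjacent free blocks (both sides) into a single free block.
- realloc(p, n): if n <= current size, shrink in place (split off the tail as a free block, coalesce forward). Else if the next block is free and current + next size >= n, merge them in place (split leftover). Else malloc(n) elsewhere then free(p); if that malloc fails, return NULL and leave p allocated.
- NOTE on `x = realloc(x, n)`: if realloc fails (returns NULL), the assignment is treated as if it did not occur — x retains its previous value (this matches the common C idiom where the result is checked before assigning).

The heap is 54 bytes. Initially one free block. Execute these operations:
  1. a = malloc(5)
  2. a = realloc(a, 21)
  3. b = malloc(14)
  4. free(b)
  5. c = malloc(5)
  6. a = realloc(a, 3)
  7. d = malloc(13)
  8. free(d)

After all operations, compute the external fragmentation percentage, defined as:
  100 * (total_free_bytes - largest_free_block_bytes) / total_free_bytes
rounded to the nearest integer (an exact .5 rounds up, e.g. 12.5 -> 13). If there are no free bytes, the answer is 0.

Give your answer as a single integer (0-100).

Answer: 39

Derivation:
Op 1: a = malloc(5) -> a = 0; heap: [0-4 ALLOC][5-53 FREE]
Op 2: a = realloc(a, 21) -> a = 0; heap: [0-20 ALLOC][21-53 FREE]
Op 3: b = malloc(14) -> b = 21; heap: [0-20 ALLOC][21-34 ALLOC][35-53 FREE]
Op 4: free(b) -> (freed b); heap: [0-20 ALLOC][21-53 FREE]
Op 5: c = malloc(5) -> c = 21; heap: [0-20 ALLOC][21-25 ALLOC][26-53 FREE]
Op 6: a = realloc(a, 3) -> a = 0; heap: [0-2 ALLOC][3-20 FREE][21-25 ALLOC][26-53 FREE]
Op 7: d = malloc(13) -> d = 3; heap: [0-2 ALLOC][3-15 ALLOC][16-20 FREE][21-25 ALLOC][26-53 FREE]
Op 8: free(d) -> (freed d); heap: [0-2 ALLOC][3-20 FREE][21-25 ALLOC][26-53 FREE]
Free blocks: [18 28] total_free=46 largest=28 -> 100*(46-28)/46 = 1800/46 ≈ 39.130 -> rounds to 39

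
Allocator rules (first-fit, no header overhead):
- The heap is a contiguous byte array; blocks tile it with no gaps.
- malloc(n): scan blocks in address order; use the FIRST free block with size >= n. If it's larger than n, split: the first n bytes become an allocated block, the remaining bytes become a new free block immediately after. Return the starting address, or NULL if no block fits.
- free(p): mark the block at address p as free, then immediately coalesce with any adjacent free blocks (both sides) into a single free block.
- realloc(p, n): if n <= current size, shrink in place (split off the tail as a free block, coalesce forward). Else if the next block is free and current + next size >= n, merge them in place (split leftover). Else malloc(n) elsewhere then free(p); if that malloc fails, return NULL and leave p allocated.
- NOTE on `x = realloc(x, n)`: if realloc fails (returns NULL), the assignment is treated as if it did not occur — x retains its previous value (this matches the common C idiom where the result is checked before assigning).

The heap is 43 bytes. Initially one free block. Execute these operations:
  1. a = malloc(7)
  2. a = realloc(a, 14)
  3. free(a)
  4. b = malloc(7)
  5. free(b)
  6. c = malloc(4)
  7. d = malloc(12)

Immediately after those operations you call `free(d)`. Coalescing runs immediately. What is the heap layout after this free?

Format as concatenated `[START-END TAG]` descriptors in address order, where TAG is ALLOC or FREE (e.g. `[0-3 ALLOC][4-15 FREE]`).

Op 1: a = malloc(7) -> a = 0; heap: [0-6 ALLOC][7-42 FREE]
Op 2: a = realloc(a, 14) -> a = 0; heap: [0-13 ALLOC][14-42 FREE]
Op 3: free(a) -> (freed a); heap: [0-42 FREE]
Op 4: b = malloc(7) -> b = 0; heap: [0-6 ALLOC][7-42 FREE]
Op 5: free(b) -> (freed b); heap: [0-42 FREE]
Op 6: c = malloc(4) -> c = 0; heap: [0-3 ALLOC][4-42 FREE]
Op 7: d = malloc(12) -> d = 4; heap: [0-3 ALLOC][4-15 ALLOC][16-42 FREE]
free(d): d = 4 -> block [4-15 ALLOC]; mark free, coalesce with adjacent free neighbors -> [0-3 ALLOC][4-42 FREE]

Answer: [0-3 ALLOC][4-42 FREE]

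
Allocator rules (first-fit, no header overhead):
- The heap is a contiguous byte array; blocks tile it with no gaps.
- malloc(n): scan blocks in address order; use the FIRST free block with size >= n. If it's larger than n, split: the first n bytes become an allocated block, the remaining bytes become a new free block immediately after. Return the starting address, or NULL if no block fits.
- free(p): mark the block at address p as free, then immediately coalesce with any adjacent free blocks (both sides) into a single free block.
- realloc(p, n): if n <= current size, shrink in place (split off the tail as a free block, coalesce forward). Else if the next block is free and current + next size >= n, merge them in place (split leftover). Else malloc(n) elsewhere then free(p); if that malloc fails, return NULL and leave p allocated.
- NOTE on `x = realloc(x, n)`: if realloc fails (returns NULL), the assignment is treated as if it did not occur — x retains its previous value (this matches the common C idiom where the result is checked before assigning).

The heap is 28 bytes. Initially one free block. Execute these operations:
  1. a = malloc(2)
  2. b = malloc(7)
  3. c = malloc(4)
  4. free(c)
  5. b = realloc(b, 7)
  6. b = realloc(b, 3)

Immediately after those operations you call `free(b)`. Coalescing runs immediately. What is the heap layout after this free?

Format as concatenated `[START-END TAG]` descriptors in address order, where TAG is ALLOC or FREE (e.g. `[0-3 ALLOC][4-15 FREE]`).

Answer: [0-1 ALLOC][2-27 FREE]

Derivation:
Op 1: a = malloc(2) -> a = 0; heap: [0-1 ALLOC][2-27 FREE]
Op 2: b = malloc(7) -> b = 2; heap: [0-1 ALLOC][2-8 ALLOC][9-27 FREE]
Op 3: c = malloc(4) -> c = 9; heap: [0-1 ALLOC][2-8 ALLOC][9-12 ALLOC][13-27 FREE]
Op 4: free(c) -> (freed c); heap: [0-1 ALLOC][2-8 ALLOC][9-27 FREE]
Op 5: b = realloc(b, 7) -> b = 2; heap: [0-1 ALLOC][2-8 ALLOC][9-27 FREE]
Op 6: b = realloc(b, 3) -> b = 2; heap: [0-1 ALLOC][2-4 ALLOC][5-27 FREE]
free(b): b = 2 -> block [2-4 ALLOC]; mark free, coalesce with adjacent free neighbors -> [0-1 ALLOC][2-27 FREE]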